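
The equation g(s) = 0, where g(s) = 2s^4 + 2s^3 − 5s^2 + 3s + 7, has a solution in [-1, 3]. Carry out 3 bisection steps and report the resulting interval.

[-1, -0.5]

g(1) = 9 > 0, so the root lies in [-1, 1]
g(0) = 7 > 0, so the root lies in [-1, 0]
g(-0.5) = 4.125 > 0, so the root lies in [-1, -0.5]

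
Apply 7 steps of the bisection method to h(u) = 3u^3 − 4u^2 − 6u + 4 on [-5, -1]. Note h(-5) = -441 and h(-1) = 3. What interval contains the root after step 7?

u = -3 gives h = -95, negative; keep [-3, -1]
u = -2 gives h = -24, negative; keep [-2, -1]
u = -1.5 gives h = -6.125, negative; keep [-1.5, -1]
u = -1.25 gives h = -0.6094, negative; keep [-1.25, -1]
u = -1.125 gives h = 1.416, positive; keep [-1.25, -1.125]
u = -1.1875 gives h = 0.4607, positive; keep [-1.25, -1.1875]
u = -1.21875 gives h = -0.0597, negative; keep [-1.21875, -1.1875]

[-1.21875, -1.1875]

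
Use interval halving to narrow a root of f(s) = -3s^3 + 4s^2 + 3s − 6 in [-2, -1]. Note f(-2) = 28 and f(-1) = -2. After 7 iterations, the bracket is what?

m = -1.5, f(m) = 8.625 (+); new bracket [-1.5, -1]
m = -1.25, f(m) = 2.359375 (+); new bracket [-1.25, -1]
m = -1.125, f(m) = -0.041016 (−); new bracket [-1.25, -1.125]
m = -1.1875, f(m) = 1.1018 (+); new bracket [-1.1875, -1.125]
m = -1.15625, f(m) = 0.5163 (+); new bracket [-1.15625, -1.125]
m = -1.140625, f(m) = 0.2342 (+); new bracket [-1.140625, -1.125]
m = -1.1328125, f(m) = 0.0957 (+); new bracket [-1.1328125, -1.125]

[-1.1328125, -1.125]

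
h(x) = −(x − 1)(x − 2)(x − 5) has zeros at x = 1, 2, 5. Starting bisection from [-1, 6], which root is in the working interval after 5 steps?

midpoint 2.5: h = 1.875 > 0 → [2.5, 6]
midpoint 4.25: h = 5.484375 > 0 → [4.25, 6]
midpoint 5.125: h = -1.611328 < 0 → [4.25, 5.125]
midpoint 4.6875: h = 3.0969 > 0 → [4.6875, 5.125]
midpoint 4.90625: h = 1.0643 > 0 → [4.90625, 5.125]

5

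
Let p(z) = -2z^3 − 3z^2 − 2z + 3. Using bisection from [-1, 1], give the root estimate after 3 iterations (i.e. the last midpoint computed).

m = 0, p(m) = 3 (+); new bracket [0, 1]
m = 0.5, p(m) = 1 (+); new bracket [0.5, 1]
m = 0.75, p(m) = -1.03125 (−); new bracket [0.5, 0.75]

0.75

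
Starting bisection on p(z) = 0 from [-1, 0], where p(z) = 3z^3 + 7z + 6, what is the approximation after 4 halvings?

-0.6875

p(-0.5) = 2.125 > 0, so the root lies in [-1, -0.5]
p(-0.75) = -0.515625 < 0, so the root lies in [-0.75, -0.5]
p(-0.625) = 0.892578 > 0, so the root lies in [-0.75, -0.625]
p(-0.6875) = 0.2126 > 0, so the root lies in [-0.75, -0.6875]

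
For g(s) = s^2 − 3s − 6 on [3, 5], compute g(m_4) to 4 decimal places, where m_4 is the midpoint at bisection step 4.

midpoint 4: g = -2 < 0 → [4, 5]
midpoint 4.5: g = 0.75 > 0 → [4, 4.5]
midpoint 4.25: g = -0.6875 < 0 → [4.25, 4.5]
midpoint 4.375: g = 0.0156 > 0 → [4.25, 4.375]

0.0156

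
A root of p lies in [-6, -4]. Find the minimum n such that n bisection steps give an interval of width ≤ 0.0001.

15

Width after n steps is 2/2^n. Need 2^n ≥ 2/0.0001 = 20000.
2^14 = 16384 < 20000 ≤ 2^15 = 32768, so n = 15.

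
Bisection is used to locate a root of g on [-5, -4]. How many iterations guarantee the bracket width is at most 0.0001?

Width after n steps is 1/2^n. Need 2^n ≥ 1/0.0001 = 10000.
2^13 = 8192 < 10000 ≤ 2^14 = 16384, so n = 14.

14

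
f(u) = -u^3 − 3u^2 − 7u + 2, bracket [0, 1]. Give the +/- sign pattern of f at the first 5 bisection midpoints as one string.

f(0.5) = -2.375 < 0, so the root lies in [0, 0.5]
f(0.25) = 0.046875 > 0, so the root lies in [0.25, 0.5]
f(0.375) = -1.099609 < 0, so the root lies in [0.25, 0.375]
f(0.3125) = -0.511 < 0, so the root lies in [0.25, 0.3125]
f(0.28125) = -0.2283 < 0, so the root lies in [0.25, 0.28125]

-+---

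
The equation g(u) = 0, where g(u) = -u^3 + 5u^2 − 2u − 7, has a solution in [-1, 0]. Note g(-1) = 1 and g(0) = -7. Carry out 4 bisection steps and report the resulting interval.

midpoint -0.5: g = -4.625 < 0 → [-1, -0.5]
midpoint -0.75: g = -2.265625 < 0 → [-1, -0.75]
midpoint -0.875: g = -0.751953 < 0 → [-1, -0.875]
midpoint -0.9375: g = 0.0935 > 0 → [-0.9375, -0.875]

[-0.9375, -0.875]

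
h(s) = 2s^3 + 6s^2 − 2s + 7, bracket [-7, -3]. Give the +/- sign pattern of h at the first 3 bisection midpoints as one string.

--+

m = -5, h(m) = -83 (−); new bracket [-5, -3]
m = -4, h(m) = -17 (−); new bracket [-4, -3]
m = -3.5, h(m) = 1.75 (+); new bracket [-4, -3.5]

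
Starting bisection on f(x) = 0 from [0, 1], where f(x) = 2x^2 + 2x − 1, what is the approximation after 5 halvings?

midpoint 0.5: f = 0.5 > 0 → [0, 0.5]
midpoint 0.25: f = -0.375 < 0 → [0.25, 0.5]
midpoint 0.375: f = 0.03125 > 0 → [0.25, 0.375]
midpoint 0.3125: f = -0.1797 < 0 → [0.3125, 0.375]
midpoint 0.34375: f = -0.0762 < 0 → [0.34375, 0.375]

0.34375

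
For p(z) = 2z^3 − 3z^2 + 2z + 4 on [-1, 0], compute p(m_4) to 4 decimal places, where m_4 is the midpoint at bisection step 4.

z = -0.5 gives p = 2, positive; keep [-1, -0.5]
z = -0.75 gives p = -0.03125, negative; keep [-0.75, -0.5]
z = -0.625 gives p = 1.089844, positive; keep [-0.75, -0.625]
z = -0.6875 gives p = 0.5571, positive; keep [-0.75, -0.6875]

0.5571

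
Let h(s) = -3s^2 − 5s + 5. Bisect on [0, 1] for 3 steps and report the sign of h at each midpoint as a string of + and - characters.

h(0.5) = 1.75 > 0, so the root lies in [0.5, 1]
h(0.75) = -0.4375 < 0, so the root lies in [0.5, 0.75]
h(0.625) = 0.703125 > 0, so the root lies in [0.625, 0.75]

+-+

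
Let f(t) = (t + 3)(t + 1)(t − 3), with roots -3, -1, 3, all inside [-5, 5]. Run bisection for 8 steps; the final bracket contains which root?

m = 0, f(m) = -9 (−); new bracket [0, 5]
m = 2.5, f(m) = -9.625 (−); new bracket [2.5, 5]
m = 3.75, f(m) = 24.046875 (+); new bracket [2.5, 3.75]
m = 3.125, f(m) = 3.1582 (+); new bracket [2.5, 3.125]
m = 2.8125, f(m) = -4.155 (−); new bracket [2.8125, 3.125]
m = 2.96875, f(m) = -0.7403 (−); new bracket [2.96875, 3.125]
m = 3.046875, f(m) = 1.1471 (+); new bracket [2.96875, 3.046875]
m = 3.0078125, f(m) = 0.1881 (+); new bracket [2.96875, 3.0078125]

3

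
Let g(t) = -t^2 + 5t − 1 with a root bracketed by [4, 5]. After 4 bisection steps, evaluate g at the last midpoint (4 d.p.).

t = 4.5 gives g = 1.25, positive; keep [4.5, 5]
t = 4.75 gives g = 0.1875, positive; keep [4.75, 5]
t = 4.875 gives g = -0.390625, negative; keep [4.75, 4.875]
t = 4.8125 gives g = -0.0977, negative; keep [4.75, 4.8125]

-0.0977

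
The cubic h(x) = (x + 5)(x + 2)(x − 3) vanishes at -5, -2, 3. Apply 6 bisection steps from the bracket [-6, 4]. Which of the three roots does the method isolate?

m = -1, h(m) = -16 (−); new bracket [-1, 4]
m = 1.5, h(m) = -34.125 (−); new bracket [1.5, 4]
m = 2.75, h(m) = -9.203125 (−); new bracket [2.75, 4]
m = 3.375, h(m) = 16.8809 (+); new bracket [2.75, 3.375]
m = 3.0625, h(m) = 2.551 (+); new bracket [2.75, 3.0625]
m = 2.90625, h(m) = -3.6366 (−); new bracket [2.90625, 3.0625]

3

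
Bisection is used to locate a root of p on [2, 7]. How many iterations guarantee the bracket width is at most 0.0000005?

24

Width after n steps is 5/2^n. Need 2^n ≥ 5/0.0000005 = 10000000.
2^23 = 8388608 < 10000000 ≤ 2^24 = 16777216, so n = 24.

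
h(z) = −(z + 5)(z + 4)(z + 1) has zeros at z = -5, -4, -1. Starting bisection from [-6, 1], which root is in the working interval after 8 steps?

z = -2.5 gives h = 5.625, positive; keep [-2.5, 1]
z = -0.75 gives h = -3.453125, negative; keep [-2.5, -0.75]
z = -1.625 gives h = 5.009766, positive; keep [-1.625, -0.75]
z = -1.1875 gives h = 2.0105, positive; keep [-1.1875, -0.75]
z = -0.96875 gives h = -0.3819, negative; keep [-1.1875, -0.96875]
z = -1.078125 gives h = 0.8953, positive; keep [-1.078125, -0.96875]
z = -1.0234375 gives h = 0.2774, positive; keep [-1.0234375, -0.96875]
z = -0.99609375 gives h = -0.047, negative; keep [-1.0234375, -0.99609375]

-1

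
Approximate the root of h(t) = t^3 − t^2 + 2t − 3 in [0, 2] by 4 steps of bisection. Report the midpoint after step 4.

m = 1, h(m) = -1 (−); new bracket [1, 2]
m = 1.5, h(m) = 1.125 (+); new bracket [1, 1.5]
m = 1.25, h(m) = -0.109375 (−); new bracket [1.25, 1.5]
m = 1.375, h(m) = 0.459 (+); new bracket [1.25, 1.375]

1.375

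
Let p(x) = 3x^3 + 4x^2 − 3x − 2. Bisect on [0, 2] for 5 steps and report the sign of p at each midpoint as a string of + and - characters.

+--+-

m = 1, p(m) = 2 (+); new bracket [0, 1]
m = 0.5, p(m) = -2.125 (−); new bracket [0.5, 1]
m = 0.75, p(m) = -0.734375 (−); new bracket [0.75, 1]
m = 0.875, p(m) = 0.4473 (+); new bracket [0.75, 0.875]
m = 0.8125, p(m) = -0.1877 (−); new bracket [0.8125, 0.875]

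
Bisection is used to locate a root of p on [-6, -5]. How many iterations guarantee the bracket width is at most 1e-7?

Width after n steps is 1/2^n. Need 2^n ≥ 1/1e-7 = 10000000.
2^23 = 8388608 < 10000000 ≤ 2^24 = 16777216, so n = 24.

24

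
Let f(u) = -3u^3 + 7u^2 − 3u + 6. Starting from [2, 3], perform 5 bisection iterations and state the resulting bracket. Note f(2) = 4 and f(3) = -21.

u = 2.5 gives f = -4.625, negative; keep [2, 2.5]
u = 2.25 gives f = 0.515625, positive; keep [2.25, 2.5]
u = 2.375 gives f = -1.830078, negative; keep [2.25, 2.375]
u = 2.3125 gives f = -0.6033, negative; keep [2.25, 2.3125]
u = 2.28125 gives f = -0.0306, negative; keep [2.25, 2.28125]

[2.25, 2.28125]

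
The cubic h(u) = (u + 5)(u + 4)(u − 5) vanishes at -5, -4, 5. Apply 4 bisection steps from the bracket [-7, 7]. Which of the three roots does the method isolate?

midpoint 0: h = -100 < 0 → [0, 7]
midpoint 3.5: h = -95.625 < 0 → [3.5, 7]
midpoint 5.25: h = 23.703125 > 0 → [3.5, 5.25]
midpoint 4.375: h = -49.0723 < 0 → [4.375, 5.25]

5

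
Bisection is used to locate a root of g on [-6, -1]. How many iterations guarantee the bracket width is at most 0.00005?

Width after n steps is 5/2^n. Need 2^n ≥ 5/0.00005 = 100000.
2^16 = 65536 < 100000 ≤ 2^17 = 131072, so n = 17.

17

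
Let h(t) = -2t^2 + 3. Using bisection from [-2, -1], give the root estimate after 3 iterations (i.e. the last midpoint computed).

m = -1.5, h(m) = -1.5 (−); new bracket [-1.5, -1]
m = -1.25, h(m) = -0.125 (−); new bracket [-1.25, -1]
m = -1.125, h(m) = 0.46875 (+); new bracket [-1.25, -1.125]

-1.125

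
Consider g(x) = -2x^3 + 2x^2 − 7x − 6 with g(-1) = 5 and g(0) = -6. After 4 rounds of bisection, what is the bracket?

[-0.6875, -0.625]

g(-0.5) = -1.75 < 0, so the root lies in [-1, -0.5]
g(-0.75) = 1.21875 > 0, so the root lies in [-0.75, -0.5]
g(-0.625) = -0.355469 < 0, so the root lies in [-0.75, -0.625]
g(-0.6875) = 0.4077 > 0, so the root lies in [-0.6875, -0.625]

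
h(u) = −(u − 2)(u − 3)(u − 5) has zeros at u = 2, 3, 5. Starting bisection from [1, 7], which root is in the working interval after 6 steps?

midpoint 4: h = 2 > 0 → [4, 7]
midpoint 5.5: h = -4.375 < 0 → [4, 5.5]
midpoint 4.75: h = 1.203125 > 0 → [4.75, 5.5]
midpoint 5.125: h = -0.8301 < 0 → [4.75, 5.125]
midpoint 4.9375: h = 0.3557 > 0 → [4.9375, 5.125]
midpoint 5.03125: h = -0.1924 < 0 → [4.9375, 5.03125]

5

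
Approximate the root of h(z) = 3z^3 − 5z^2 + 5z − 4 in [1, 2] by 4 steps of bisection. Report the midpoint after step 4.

1.1875

m = 1.5, h(m) = 2.375 (+); new bracket [1, 1.5]
m = 1.25, h(m) = 0.296875 (+); new bracket [1, 1.25]
m = 1.125, h(m) = -0.431641 (−); new bracket [1.125, 1.25]
m = 1.1875, h(m) = -0.0896 (−); new bracket [1.1875, 1.25]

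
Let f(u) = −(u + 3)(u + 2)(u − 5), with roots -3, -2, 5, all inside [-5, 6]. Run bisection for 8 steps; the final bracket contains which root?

5

midpoint 0.5: f = 39.375 > 0 → [0.5, 6]
midpoint 3.25: f = 57.421875 > 0 → [3.25, 6]
midpoint 4.625: f = 18.943359 > 0 → [4.625, 6]
midpoint 5.3125: f = -18.9954 < 0 → [4.625, 5.3125]
midpoint 4.96875: f = 1.7354 > 0 → [4.96875, 5.3125]
midpoint 5.140625: f = -8.1744 < 0 → [4.96875, 5.140625]
midpoint 5.0546875: f = -3.1075 < 0 → [4.96875, 5.0546875]
midpoint 5.01171875: f = -0.6583 < 0 → [4.96875, 5.01171875]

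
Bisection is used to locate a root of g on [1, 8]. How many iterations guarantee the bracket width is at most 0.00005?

18

Width after n steps is 7/2^n. Need 2^n ≥ 7/0.00005 = 140000.
2^17 = 131072 < 140000 ≤ 2^18 = 262144, so n = 18.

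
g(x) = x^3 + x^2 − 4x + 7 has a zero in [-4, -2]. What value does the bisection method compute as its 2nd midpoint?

midpoint -3: g = 1 > 0 → [-4, -3]
midpoint -3.5: g = -9.625 < 0 → [-3.5, -3]

-3.5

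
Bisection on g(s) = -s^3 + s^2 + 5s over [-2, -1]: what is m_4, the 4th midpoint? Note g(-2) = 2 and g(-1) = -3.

midpoint -1.5: g = -1.875 < 0 → [-2, -1.5]
midpoint -1.75: g = -0.328125 < 0 → [-2, -1.75]
midpoint -1.875: g = 0.732422 > 0 → [-1.875, -1.75]
midpoint -1.8125: g = 0.177 > 0 → [-1.8125, -1.75]

-1.8125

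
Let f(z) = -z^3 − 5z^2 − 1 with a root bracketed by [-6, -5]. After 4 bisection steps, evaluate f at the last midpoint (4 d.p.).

f(-5.5) = 14.125 > 0, so the root lies in [-5.5, -5]
f(-5.25) = 5.890625 > 0, so the root lies in [-5.25, -5]
f(-5.125) = 2.283203 > 0, so the root lies in [-5.125, -5]
f(-5.0625) = 0.6018 > 0, so the root lies in [-5.0625, -5]

0.6018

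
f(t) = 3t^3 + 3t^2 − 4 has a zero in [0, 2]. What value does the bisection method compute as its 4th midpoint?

0.875

midpoint 1: f = 2 > 0 → [0, 1]
midpoint 0.5: f = -2.875 < 0 → [0.5, 1]
midpoint 0.75: f = -1.046875 < 0 → [0.75, 1]
midpoint 0.875: f = 0.3066 > 0 → [0.75, 0.875]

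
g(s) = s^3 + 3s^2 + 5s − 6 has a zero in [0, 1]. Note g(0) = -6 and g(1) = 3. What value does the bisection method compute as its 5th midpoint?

s = 0.5 gives g = -2.625, negative; keep [0.5, 1]
s = 0.75 gives g = -0.140625, negative; keep [0.75, 1]
s = 0.875 gives g = 1.341797, positive; keep [0.75, 0.875]
s = 0.8125 gives g = 0.5793, positive; keep [0.75, 0.8125]
s = 0.78125 gives g = 0.2141, positive; keep [0.75, 0.78125]

0.78125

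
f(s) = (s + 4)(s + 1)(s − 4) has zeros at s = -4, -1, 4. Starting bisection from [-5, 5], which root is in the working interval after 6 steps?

f(0) = -16 < 0, so the root lies in [0, 5]
f(2.5) = -34.125 < 0, so the root lies in [2.5, 5]
f(3.75) = -9.203125 < 0, so the root lies in [3.75, 5]
f(4.375) = 16.8809 > 0, so the root lies in [3.75, 4.375]
f(4.0625) = 2.551 > 0, so the root lies in [3.75, 4.0625]
f(3.90625) = -3.6366 < 0, so the root lies in [3.90625, 4.0625]

4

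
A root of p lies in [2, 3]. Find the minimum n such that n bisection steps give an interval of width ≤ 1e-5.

17

Width after n steps is 1/2^n. Need 2^n ≥ 1/1e-5 = 100000.
2^16 = 65536 < 100000 ≤ 2^17 = 131072, so n = 17.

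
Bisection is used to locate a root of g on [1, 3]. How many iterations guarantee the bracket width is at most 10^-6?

21

Width after n steps is 2/2^n. Need 2^n ≥ 2/10^-6 = 2000000.
2^20 = 1048576 < 2000000 ≤ 2^21 = 2097152, so n = 21.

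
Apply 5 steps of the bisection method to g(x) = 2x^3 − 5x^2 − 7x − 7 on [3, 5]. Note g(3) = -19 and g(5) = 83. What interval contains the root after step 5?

[3.6875, 3.75]

m = 4, g(m) = 13 (+); new bracket [3, 4]
m = 3.5, g(m) = -7 (−); new bracket [3.5, 4]
m = 3.75, g(m) = 1.90625 (+); new bracket [3.5, 3.75]
m = 3.625, g(m) = -2.8086 (−); new bracket [3.625, 3.75]
m = 3.6875, g(m) = -0.5181 (−); new bracket [3.6875, 3.75]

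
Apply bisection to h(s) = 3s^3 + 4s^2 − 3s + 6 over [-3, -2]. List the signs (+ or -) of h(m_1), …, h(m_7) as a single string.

h(-2.5) = -8.375 < 0, so the root lies in [-2.5, -2]
h(-2.25) = -1.171875 < 0, so the root lies in [-2.25, -2]
h(-2.125) = 1.650391 > 0, so the root lies in [-2.25, -2.125]
h(-2.1875) = 0.3005 > 0, so the root lies in [-2.25, -2.1875]
h(-2.21875) = -0.4201 < 0, so the root lies in [-2.21875, -2.1875]
h(-2.203125) = -0.0559 < 0, so the root lies in [-2.203125, -2.1875]
h(-2.1953125) = 0.1233 > 0, so the root lies in [-2.203125, -2.1953125]

--++--+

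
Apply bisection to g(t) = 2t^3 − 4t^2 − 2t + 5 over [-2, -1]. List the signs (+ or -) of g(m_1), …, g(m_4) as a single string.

---+

t = -1.5 gives g = -7.75, negative; keep [-1.5, -1]
t = -1.25 gives g = -2.65625, negative; keep [-1.25, -1]
t = -1.125 gives g = -0.660156, negative; keep [-1.125, -1]
t = -1.0625 gives g = 0.2104, positive; keep [-1.125, -1.0625]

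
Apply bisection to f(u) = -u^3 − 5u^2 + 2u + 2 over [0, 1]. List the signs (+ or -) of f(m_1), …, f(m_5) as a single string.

u = 0.5 gives f = 1.625, positive; keep [0.5, 1]
u = 0.75 gives f = 0.265625, positive; keep [0.75, 1]
u = 0.875 gives f = -0.748047, negative; keep [0.75, 0.875]
u = 0.8125 gives f = -0.2122, negative; keep [0.75, 0.8125]
u = 0.78125 gives f = 0.0339, positive; keep [0.78125, 0.8125]

++--+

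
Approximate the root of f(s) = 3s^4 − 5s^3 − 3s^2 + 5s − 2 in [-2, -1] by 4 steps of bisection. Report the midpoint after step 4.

m = -1.5, f(m) = 15.8125 (+); new bracket [-1.5, -1]
m = -1.25, f(m) = 4.152344 (+); new bracket [-1.25, -1]
m = -1.125, f(m) = 0.502686 (+); new bracket [-1.125, -1]
m = -1.0625, f(m) = -0.8786 (−); new bracket [-1.125, -1.0625]

-1.0625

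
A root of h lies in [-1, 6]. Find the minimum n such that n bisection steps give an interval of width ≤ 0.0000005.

24

Width after n steps is 7/2^n. Need 2^n ≥ 7/0.0000005 = 14000000.
2^23 = 8388608 < 14000000 ≤ 2^24 = 16777216, so n = 24.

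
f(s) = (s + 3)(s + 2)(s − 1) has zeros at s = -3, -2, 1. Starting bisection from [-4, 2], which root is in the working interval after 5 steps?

1

s = -1 gives f = -4, negative; keep [-1, 2]
s = 0.5 gives f = -4.375, negative; keep [0.5, 2]
s = 1.25 gives f = 3.453125, positive; keep [0.5, 1.25]
s = 0.875 gives f = -1.3926, negative; keep [0.875, 1.25]
s = 1.0625 gives f = 0.7776, positive; keep [0.875, 1.0625]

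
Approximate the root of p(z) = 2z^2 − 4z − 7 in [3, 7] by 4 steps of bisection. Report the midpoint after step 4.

midpoint 5: p = 23 > 0 → [3, 5]
midpoint 4: p = 9 > 0 → [3, 4]
midpoint 3.5: p = 3.5 > 0 → [3, 3.5]
midpoint 3.25: p = 1.125 > 0 → [3, 3.25]

3.25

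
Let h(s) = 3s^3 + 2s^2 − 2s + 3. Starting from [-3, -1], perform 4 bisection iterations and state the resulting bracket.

[-1.625, -1.5]

s = -2 gives h = -9, negative; keep [-2, -1]
s = -1.5 gives h = 0.375, positive; keep [-2, -1.5]
s = -1.75 gives h = -3.453125, negative; keep [-1.75, -1.5]
s = -1.625 gives h = -1.3418, negative; keep [-1.625, -1.5]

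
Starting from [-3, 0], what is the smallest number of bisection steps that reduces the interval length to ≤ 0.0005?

13

Width after n steps is 3/2^n. Need 2^n ≥ 3/0.0005 = 6000.
2^12 = 4096 < 6000 ≤ 2^13 = 8192, so n = 13.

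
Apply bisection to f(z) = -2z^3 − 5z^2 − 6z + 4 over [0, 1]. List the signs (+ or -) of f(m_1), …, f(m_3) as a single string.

z = 0.5 gives f = -0.5, negative; keep [0, 0.5]
z = 0.25 gives f = 2.15625, positive; keep [0.25, 0.5]
z = 0.375 gives f = 0.941406, positive; keep [0.375, 0.5]

-++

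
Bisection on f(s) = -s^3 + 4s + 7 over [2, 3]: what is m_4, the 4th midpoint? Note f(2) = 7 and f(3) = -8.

f(2.5) = 1.375 > 0, so the root lies in [2.5, 3]
f(2.75) = -2.796875 < 0, so the root lies in [2.5, 2.75]
f(2.625) = -0.587891 < 0, so the root lies in [2.5, 2.625]
f(2.5625) = 0.4236 > 0, so the root lies in [2.5625, 2.625]

2.5625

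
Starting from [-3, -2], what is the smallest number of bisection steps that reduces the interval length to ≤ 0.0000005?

Width after n steps is 1/2^n. Need 2^n ≥ 1/0.0000005 = 2000000.
2^20 = 1048576 < 2000000 ≤ 2^21 = 2097152, so n = 21.

21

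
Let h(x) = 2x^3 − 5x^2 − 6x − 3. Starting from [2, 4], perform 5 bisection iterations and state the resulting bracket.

[3.4375, 3.5]

h(3) = -12 < 0, so the root lies in [3, 4]
h(3.5) = 0.5 > 0, so the root lies in [3, 3.5]
h(3.25) = -6.65625 < 0, so the root lies in [3.25, 3.5]
h(3.375) = -3.3164 < 0, so the root lies in [3.375, 3.5]
h(3.4375) = -1.4692 < 0, so the root lies in [3.4375, 3.5]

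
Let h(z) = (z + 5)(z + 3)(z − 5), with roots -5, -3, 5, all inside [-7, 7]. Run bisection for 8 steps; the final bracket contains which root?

m = 0, h(m) = -75 (−); new bracket [0, 7]
m = 3.5, h(m) = -82.875 (−); new bracket [3.5, 7]
m = 5.25, h(m) = 21.140625 (+); new bracket [3.5, 5.25]
m = 4.375, h(m) = -43.2129 (−); new bracket [4.375, 5.25]
m = 4.8125, h(m) = -14.3738 (−); new bracket [4.8125, 5.25]
m = 5.03125, h(m) = 2.5176 (+); new bracket [4.8125, 5.03125]
m = 4.921875, h(m) = -6.1406 (−); new bracket [4.921875, 5.03125]
m = 4.9765625, h(m) = -1.8651 (−); new bracket [4.9765625, 5.03125]

5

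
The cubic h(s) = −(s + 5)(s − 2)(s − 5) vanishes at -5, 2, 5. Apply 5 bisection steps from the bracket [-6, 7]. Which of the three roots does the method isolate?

-5

m = 0.5, h(m) = -37.125 (−); new bracket [-6, 0.5]
m = -2.75, h(m) = -82.828125 (−); new bracket [-6, -2.75]
m = -4.375, h(m) = -37.353516 (−); new bracket [-6, -4.375]
m = -5.1875, h(m) = 13.7292 (+); new bracket [-5.1875, -4.375]
m = -4.78125, h(m) = -14.5095 (−); new bracket [-5.1875, -4.78125]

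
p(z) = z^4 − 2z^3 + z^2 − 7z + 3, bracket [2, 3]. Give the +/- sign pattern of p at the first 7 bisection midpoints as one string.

p(2.5) = -0.4375 < 0, so the root lies in [2.5, 3]
p(2.75) = 6.910156 > 0, so the root lies in [2.5, 2.75]
p(2.625) = 2.820557 > 0, so the root lies in [2.5, 2.625]
p(2.5625) = 1.0938 > 0, so the root lies in [2.5, 2.5625]
p(2.53125) = 0.3044 > 0, so the root lies in [2.5, 2.53125]
p(2.515625) = -0.0724 < 0, so the root lies in [2.515625, 2.53125]
p(2.5234375) = 0.1146 > 0, so the root lies in [2.515625, 2.5234375]

-++++-+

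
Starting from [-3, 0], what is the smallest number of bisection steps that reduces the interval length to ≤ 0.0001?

15

Width after n steps is 3/2^n. Need 2^n ≥ 3/0.0001 = 30000.
2^14 = 16384 < 30000 ≤ 2^15 = 32768, so n = 15.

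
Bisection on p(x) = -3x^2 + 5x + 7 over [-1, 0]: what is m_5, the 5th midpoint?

x = -0.5 gives p = 3.75, positive; keep [-1, -0.5]
x = -0.75 gives p = 1.5625, positive; keep [-1, -0.75]
x = -0.875 gives p = 0.328125, positive; keep [-1, -0.875]
x = -0.9375 gives p = -0.3242, negative; keep [-0.9375, -0.875]
x = -0.90625 gives p = 0.0049, positive; keep [-0.9375, -0.90625]

-0.90625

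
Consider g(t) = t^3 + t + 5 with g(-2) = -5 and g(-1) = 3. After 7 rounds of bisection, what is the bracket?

g(-1.5) = 0.125 > 0, so the root lies in [-2, -1.5]
g(-1.75) = -2.109375 < 0, so the root lies in [-1.75, -1.5]
g(-1.625) = -0.916016 < 0, so the root lies in [-1.625, -1.5]
g(-1.5625) = -0.3772 < 0, so the root lies in [-1.5625, -1.5]
g(-1.53125) = -0.1216 < 0, so the root lies in [-1.53125, -1.5]
g(-1.515625) = 0.0028 > 0, so the root lies in [-1.53125, -1.515625]
g(-1.5234375) = -0.0591 < 0, so the root lies in [-1.5234375, -1.515625]

[-1.5234375, -1.515625]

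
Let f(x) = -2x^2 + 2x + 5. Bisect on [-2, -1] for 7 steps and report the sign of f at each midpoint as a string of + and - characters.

f(-1.5) = -2.5 < 0, so the root lies in [-1.5, -1]
f(-1.25) = -0.625 < 0, so the root lies in [-1.25, -1]
f(-1.125) = 0.21875 > 0, so the root lies in [-1.25, -1.125]
f(-1.1875) = -0.1953 < 0, so the root lies in [-1.1875, -1.125]
f(-1.15625) = 0.0137 > 0, so the root lies in [-1.1875, -1.15625]
f(-1.171875) = -0.0903 < 0, so the root lies in [-1.171875, -1.15625]
f(-1.1640625) = -0.0382 < 0, so the root lies in [-1.1640625, -1.15625]

--+-+--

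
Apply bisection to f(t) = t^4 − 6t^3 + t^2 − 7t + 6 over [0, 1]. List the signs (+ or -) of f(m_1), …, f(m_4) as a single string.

f(0.5) = 2.0625 > 0, so the root lies in [0.5, 1]
f(0.75) = -0.902344 < 0, so the root lies in [0.5, 0.75]
f(0.625) = 0.703369 > 0, so the root lies in [0.625, 0.75]
f(0.6875) = -0.0661 < 0, so the root lies in [0.625, 0.6875]

+-+-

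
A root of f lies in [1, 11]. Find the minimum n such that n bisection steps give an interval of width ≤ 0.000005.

21

Width after n steps is 10/2^n. Need 2^n ≥ 10/0.000005 = 2000000.
2^20 = 1048576 < 2000000 ≤ 2^21 = 2097152, so n = 21.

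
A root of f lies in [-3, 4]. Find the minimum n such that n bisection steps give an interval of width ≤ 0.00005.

18

Width after n steps is 7/2^n. Need 2^n ≥ 7/0.00005 = 140000.
2^17 = 131072 < 140000 ≤ 2^18 = 262144, so n = 18.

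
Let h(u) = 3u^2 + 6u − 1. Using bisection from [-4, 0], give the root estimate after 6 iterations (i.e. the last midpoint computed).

h(-2) = -1 < 0, so the root lies in [-4, -2]
h(-3) = 8 > 0, so the root lies in [-3, -2]
h(-2.5) = 2.75 > 0, so the root lies in [-2.5, -2]
h(-2.25) = 0.6875 > 0, so the root lies in [-2.25, -2]
h(-2.125) = -0.2031 < 0, so the root lies in [-2.25, -2.125]
h(-2.1875) = 0.2305 > 0, so the root lies in [-2.1875, -2.125]

-2.1875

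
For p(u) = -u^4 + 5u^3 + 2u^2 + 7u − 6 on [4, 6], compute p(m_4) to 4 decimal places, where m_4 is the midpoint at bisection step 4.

p(5) = 79 > 0, so the root lies in [5, 6]
p(5.5) = 9.8125 > 0, so the root lies in [5.5, 6]
p(5.75) = -42.207031 < 0, so the root lies in [5.5, 5.75]
p(5.625) = -14.5803 < 0, so the root lies in [5.5, 5.625]

-14.5803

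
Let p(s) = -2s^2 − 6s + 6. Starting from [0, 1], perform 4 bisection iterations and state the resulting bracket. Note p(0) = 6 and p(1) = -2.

[0.75, 0.8125]

midpoint 0.5: p = 2.5 > 0 → [0.5, 1]
midpoint 0.75: p = 0.375 > 0 → [0.75, 1]
midpoint 0.875: p = -0.78125 < 0 → [0.75, 0.875]
midpoint 0.8125: p = -0.1953 < 0 → [0.75, 0.8125]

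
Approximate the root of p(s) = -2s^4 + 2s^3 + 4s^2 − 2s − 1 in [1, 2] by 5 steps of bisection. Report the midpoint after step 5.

1.71875

midpoint 1.5: p = 1.625 > 0 → [1.5, 2]
midpoint 1.75: p = -0.289062 < 0 → [1.5, 1.75]
midpoint 1.625: p = 0.94873 > 0 → [1.625, 1.75]
midpoint 1.6875: p = 0.4082 > 0 → [1.6875, 1.75]
midpoint 1.71875: p = 0.0802 > 0 → [1.71875, 1.75]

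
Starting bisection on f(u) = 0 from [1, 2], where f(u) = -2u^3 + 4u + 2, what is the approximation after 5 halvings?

1.59375

u = 1.5 gives f = 1.25, positive; keep [1.5, 2]
u = 1.75 gives f = -1.71875, negative; keep [1.5, 1.75]
u = 1.625 gives f = -0.082031, negative; keep [1.5, 1.625]
u = 1.5625 gives f = 0.6206, positive; keep [1.5625, 1.625]
u = 1.59375 gives f = 0.2786, positive; keep [1.59375, 1.625]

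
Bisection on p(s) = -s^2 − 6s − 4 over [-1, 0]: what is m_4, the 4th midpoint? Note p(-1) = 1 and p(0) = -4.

p(-0.5) = -1.25 < 0, so the root lies in [-1, -0.5]
p(-0.75) = -0.0625 < 0, so the root lies in [-1, -0.75]
p(-0.875) = 0.484375 > 0, so the root lies in [-0.875, -0.75]
p(-0.8125) = 0.2148 > 0, so the root lies in [-0.8125, -0.75]

-0.8125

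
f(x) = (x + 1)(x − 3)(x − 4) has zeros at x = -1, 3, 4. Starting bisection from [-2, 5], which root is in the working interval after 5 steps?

midpoint 1.5: f = 9.375 > 0 → [-2, 1.5]
midpoint -0.25: f = 10.359375 > 0 → [-2, -0.25]
midpoint -1.125: f = -2.642578 < 0 → [-1.125, -0.25]
midpoint -0.6875: f = 5.4016 > 0 → [-1.125, -0.6875]
midpoint -0.90625: f = 1.7967 > 0 → [-1.125, -0.90625]

-1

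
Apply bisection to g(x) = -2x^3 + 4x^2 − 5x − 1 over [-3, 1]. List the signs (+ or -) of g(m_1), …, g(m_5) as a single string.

+-++-

g(-1) = 10 > 0, so the root lies in [-1, 1]
g(0) = -1 < 0, so the root lies in [-1, 0]
g(-0.5) = 2.75 > 0, so the root lies in [-0.5, 0]
g(-0.25) = 0.5312 > 0, so the root lies in [-0.25, 0]
g(-0.125) = -0.3086 < 0, so the root lies in [-0.25, -0.125]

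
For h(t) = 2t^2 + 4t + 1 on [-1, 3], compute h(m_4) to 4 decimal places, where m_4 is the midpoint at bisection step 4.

t = 1 gives h = 7, positive; keep [-1, 1]
t = 0 gives h = 1, positive; keep [-1, 0]
t = -0.5 gives h = -0.5, negative; keep [-0.5, 0]
t = -0.25 gives h = 0.125, positive; keep [-0.5, -0.25]

0.1250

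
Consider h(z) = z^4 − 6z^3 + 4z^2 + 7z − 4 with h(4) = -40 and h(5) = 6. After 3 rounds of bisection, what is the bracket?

[4.875, 5]

m = 4.5, h(m) = -28.1875 (−); new bracket [4.5, 5]
m = 4.75, h(m) = -14.464844 (−); new bracket [4.75, 5]
m = 4.875, h(m) = -5.1521 (−); new bracket [4.875, 5]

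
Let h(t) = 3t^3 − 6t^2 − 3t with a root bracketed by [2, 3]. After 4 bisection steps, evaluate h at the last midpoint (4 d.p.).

0.4856

m = 2.5, h(m) = 1.875 (+); new bracket [2, 2.5]
m = 2.25, h(m) = -2.953125 (−); new bracket [2.25, 2.5]
m = 2.375, h(m) = -0.779297 (−); new bracket [2.375, 2.5]
m = 2.4375, h(m) = 0.4856 (+); new bracket [2.375, 2.4375]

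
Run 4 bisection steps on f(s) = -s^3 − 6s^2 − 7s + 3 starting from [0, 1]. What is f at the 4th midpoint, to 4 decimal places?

0.1960

midpoint 0.5: f = -2.125 < 0 → [0, 0.5]
midpoint 0.25: f = 0.859375 > 0 → [0.25, 0.5]
midpoint 0.375: f = -0.521484 < 0 → [0.25, 0.375]
midpoint 0.3125: f = 0.196 > 0 → [0.3125, 0.375]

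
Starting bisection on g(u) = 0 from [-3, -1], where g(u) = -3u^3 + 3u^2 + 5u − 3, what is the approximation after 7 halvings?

u = -2 gives g = 23, positive; keep [-2, -1]
u = -1.5 gives g = 6.375, positive; keep [-1.5, -1]
u = -1.25 gives g = 1.296875, positive; keep [-1.25, -1]
u = -1.125 gives g = -0.5566, negative; keep [-1.25, -1.125]
u = -1.1875 gives g = 0.3167, positive; keep [-1.1875, -1.125]
u = -1.15625 gives g = -0.1331, negative; keep [-1.1875, -1.15625]
u = -1.171875 gives g = 0.0885, positive; keep [-1.171875, -1.15625]

-1.171875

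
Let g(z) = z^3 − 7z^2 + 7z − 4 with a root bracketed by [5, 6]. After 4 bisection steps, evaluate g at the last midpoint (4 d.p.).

0.1052

m = 5.5, g(m) = -10.875 (−); new bracket [5.5, 6]
m = 5.75, g(m) = -5.078125 (−); new bracket [5.75, 6]
m = 5.875, g(m) = -1.705078 (−); new bracket [5.875, 6]
m = 5.9375, g(m) = 0.1052 (+); new bracket [5.875, 5.9375]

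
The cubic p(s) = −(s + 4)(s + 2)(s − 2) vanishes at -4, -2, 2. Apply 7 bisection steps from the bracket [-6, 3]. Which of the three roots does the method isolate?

m = -1.5, p(m) = 4.375 (+); new bracket [-1.5, 3]
m = 0.75, p(m) = 16.328125 (+); new bracket [0.75, 3]
m = 1.875, p(m) = 2.845703 (+); new bracket [1.875, 3]
m = 2.4375, p(m) = -12.4978 (−); new bracket [1.875, 2.4375]
m = 2.15625, p(m) = -3.998 (−); new bracket [1.875, 2.15625]
m = 2.015625, p(m) = -0.3774 (−); new bracket [1.875, 2.015625]
m = 1.9453125, p(m) = 1.2828 (+); new bracket [1.9453125, 2.015625]

2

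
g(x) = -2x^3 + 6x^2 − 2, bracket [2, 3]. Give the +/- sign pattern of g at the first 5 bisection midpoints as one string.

+++--

x = 2.5 gives g = 4.25, positive; keep [2.5, 3]
x = 2.75 gives g = 1.78125, positive; keep [2.75, 3]
x = 2.875 gives g = 0.066406, positive; keep [2.875, 3]
x = 2.9375 gives g = -0.9214, negative; keep [2.875, 2.9375]
x = 2.90625 gives g = -0.4163, negative; keep [2.875, 2.90625]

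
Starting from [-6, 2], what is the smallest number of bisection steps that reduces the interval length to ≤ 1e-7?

Width after n steps is 8/2^n. Need 2^n ≥ 8/1e-7 = 80000000.
2^26 = 67108864 < 80000000 ≤ 2^27 = 134217728, so n = 27.

27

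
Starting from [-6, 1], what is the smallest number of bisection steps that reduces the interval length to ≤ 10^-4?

Width after n steps is 7/2^n. Need 2^n ≥ 7/10^-4 = 70000.
2^16 = 65536 < 70000 ≤ 2^17 = 131072, so n = 17.

17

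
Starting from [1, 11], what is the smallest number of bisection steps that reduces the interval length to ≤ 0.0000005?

Width after n steps is 10/2^n. Need 2^n ≥ 10/0.0000005 = 20000000.
2^24 = 16777216 < 20000000 ≤ 2^25 = 33554432, so n = 25.

25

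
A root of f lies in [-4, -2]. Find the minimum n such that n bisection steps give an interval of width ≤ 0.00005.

Width after n steps is 2/2^n. Need 2^n ≥ 2/0.00005 = 40000.
2^15 = 32768 < 40000 ≤ 2^16 = 65536, so n = 16.

16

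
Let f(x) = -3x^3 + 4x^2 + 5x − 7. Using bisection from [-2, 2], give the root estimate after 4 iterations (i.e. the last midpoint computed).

-1.25

m = 0, f(m) = -7 (−); new bracket [-2, 0]
m = -1, f(m) = -5 (−); new bracket [-2, -1]
m = -1.5, f(m) = 4.625 (+); new bracket [-1.5, -1]
m = -1.25, f(m) = -1.1406 (−); new bracket [-1.5, -1.25]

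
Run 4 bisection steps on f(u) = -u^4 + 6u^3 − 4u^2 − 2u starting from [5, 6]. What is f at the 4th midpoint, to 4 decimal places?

-4.5935

midpoint 5.5: f = -48.8125 < 0 → [5, 5.5]
midpoint 5.25: f = -12.222656 < 0 → [5, 5.25]
midpoint 5.125: f = 2.472412 > 0 → [5.125, 5.25]
midpoint 5.1875: f = -4.5935 < 0 → [5.125, 5.1875]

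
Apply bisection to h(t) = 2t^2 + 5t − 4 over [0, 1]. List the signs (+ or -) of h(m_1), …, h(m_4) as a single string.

m = 0.5, h(m) = -1 (−); new bracket [0.5, 1]
m = 0.75, h(m) = 0.875 (+); new bracket [0.5, 0.75]
m = 0.625, h(m) = -0.09375 (−); new bracket [0.625, 0.75]
m = 0.6875, h(m) = 0.3828 (+); new bracket [0.625, 0.6875]

-+-+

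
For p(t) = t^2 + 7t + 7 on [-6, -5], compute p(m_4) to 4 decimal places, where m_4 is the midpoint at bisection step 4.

p(-5.5) = -1.25 < 0, so the root lies in [-6, -5.5]
p(-5.75) = -0.1875 < 0, so the root lies in [-6, -5.75]
p(-5.875) = 0.390625 > 0, so the root lies in [-5.875, -5.75]
p(-5.8125) = 0.0977 > 0, so the root lies in [-5.8125, -5.75]

0.0977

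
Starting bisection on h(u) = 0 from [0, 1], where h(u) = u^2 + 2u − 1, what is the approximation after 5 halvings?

midpoint 0.5: h = 0.25 > 0 → [0, 0.5]
midpoint 0.25: h = -0.4375 < 0 → [0.25, 0.5]
midpoint 0.375: h = -0.109375 < 0 → [0.375, 0.5]
midpoint 0.4375: h = 0.0664 > 0 → [0.375, 0.4375]
midpoint 0.40625: h = -0.0225 < 0 → [0.40625, 0.4375]

0.40625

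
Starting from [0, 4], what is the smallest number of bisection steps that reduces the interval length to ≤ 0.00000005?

27

Width after n steps is 4/2^n. Need 2^n ≥ 4/0.00000005 = 80000000.
2^26 = 67108864 < 80000000 ≤ 2^27 = 134217728, so n = 27.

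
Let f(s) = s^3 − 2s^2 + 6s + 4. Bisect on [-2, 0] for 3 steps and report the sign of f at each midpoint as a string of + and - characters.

-+-

s = -1 gives f = -5, negative; keep [-1, 0]
s = -0.5 gives f = 0.375, positive; keep [-1, -0.5]
s = -0.75 gives f = -2.046875, negative; keep [-0.75, -0.5]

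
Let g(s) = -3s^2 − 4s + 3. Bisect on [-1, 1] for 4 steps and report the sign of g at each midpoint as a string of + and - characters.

++--

midpoint 0: g = 3 > 0 → [0, 1]
midpoint 0.5: g = 0.25 > 0 → [0.5, 1]
midpoint 0.75: g = -1.6875 < 0 → [0.5, 0.75]
midpoint 0.625: g = -0.6719 < 0 → [0.5, 0.625]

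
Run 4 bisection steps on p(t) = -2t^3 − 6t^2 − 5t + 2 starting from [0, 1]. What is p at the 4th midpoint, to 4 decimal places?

-0.2095

m = 0.5, p(m) = -2.25 (−); new bracket [0, 0.5]
m = 0.25, p(m) = 0.34375 (+); new bracket [0.25, 0.5]
m = 0.375, p(m) = -0.824219 (−); new bracket [0.25, 0.375]
m = 0.3125, p(m) = -0.2095 (−); new bracket [0.25, 0.3125]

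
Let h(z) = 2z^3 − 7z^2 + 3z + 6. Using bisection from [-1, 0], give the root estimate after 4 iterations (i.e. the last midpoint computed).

m = -0.5, h(m) = 2.5 (+); new bracket [-1, -0.5]
m = -0.75, h(m) = -1.03125 (−); new bracket [-0.75, -0.5]
m = -0.625, h(m) = 0.902344 (+); new bracket [-0.75, -0.625]
m = -0.6875, h(m) = -0.021 (−); new bracket [-0.6875, -0.625]

-0.6875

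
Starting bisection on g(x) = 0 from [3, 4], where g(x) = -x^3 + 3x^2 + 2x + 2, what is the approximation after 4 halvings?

3.6875

midpoint 3.5: g = 2.875 > 0 → [3.5, 4]
midpoint 3.75: g = -1.046875 < 0 → [3.5, 3.75]
midpoint 3.625: g = 1.037109 > 0 → [3.625, 3.75]
midpoint 3.6875: g = 0.0266 > 0 → [3.6875, 3.75]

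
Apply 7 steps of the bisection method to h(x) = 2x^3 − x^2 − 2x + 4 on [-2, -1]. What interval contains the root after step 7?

m = -1.5, h(m) = -2 (−); new bracket [-1.5, -1]
m = -1.25, h(m) = 1.03125 (+); new bracket [-1.5, -1.25]
m = -1.375, h(m) = -0.339844 (−); new bracket [-1.375, -1.25]
m = -1.3125, h(m) = 0.3804 (+); new bracket [-1.375, -1.3125]
m = -1.34375, h(m) = 0.0291 (+); new bracket [-1.375, -1.34375]
m = -1.359375, h(m) = -0.1531 (−); new bracket [-1.359375, -1.34375]
m = -1.3515625, h(m) = -0.0615 (−); new bracket [-1.3515625, -1.34375]

[-1.3515625, -1.34375]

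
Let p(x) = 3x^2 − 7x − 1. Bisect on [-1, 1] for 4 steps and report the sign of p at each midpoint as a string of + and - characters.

-++-

midpoint 0: p = -1 < 0 → [-1, 0]
midpoint -0.5: p = 3.25 > 0 → [-0.5, 0]
midpoint -0.25: p = 0.9375 > 0 → [-0.25, 0]
midpoint -0.125: p = -0.0781 < 0 → [-0.25, -0.125]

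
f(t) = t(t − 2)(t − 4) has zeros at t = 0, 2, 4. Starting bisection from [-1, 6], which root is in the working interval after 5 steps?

midpoint 2.5: f = -1.875 < 0 → [2.5, 6]
midpoint 4.25: f = 2.390625 > 0 → [2.5, 4.25]
midpoint 3.375: f = -2.900391 < 0 → [3.375, 4.25]
midpoint 3.8125: f = -1.2957 < 0 → [3.8125, 4.25]
midpoint 4.03125: f = 0.2559 > 0 → [3.8125, 4.03125]

4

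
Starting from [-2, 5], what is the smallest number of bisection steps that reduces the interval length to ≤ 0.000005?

21

Width after n steps is 7/2^n. Need 2^n ≥ 7/0.000005 = 1400000.
2^20 = 1048576 < 1400000 ≤ 2^21 = 2097152, so n = 21.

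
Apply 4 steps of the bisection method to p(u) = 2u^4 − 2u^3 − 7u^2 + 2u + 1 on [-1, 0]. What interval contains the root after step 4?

[-0.3125, -0.25]

p(-0.5) = -1.375 < 0, so the root lies in [-0.5, 0]
p(-0.25) = 0.101562 > 0, so the root lies in [-0.5, -0.25]
p(-0.375) = -0.589355 < 0, so the root lies in [-0.375, -0.25]
p(-0.3125) = -0.2285 < 0, so the root lies in [-0.3125, -0.25]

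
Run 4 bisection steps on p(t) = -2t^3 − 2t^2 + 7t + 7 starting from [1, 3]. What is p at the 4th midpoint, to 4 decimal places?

-0.0898

m = 2, p(m) = -3 (−); new bracket [1, 2]
m = 1.5, p(m) = 6.25 (+); new bracket [1.5, 2]
m = 1.75, p(m) = 2.40625 (+); new bracket [1.75, 2]
m = 1.875, p(m) = -0.0898 (−); new bracket [1.75, 1.875]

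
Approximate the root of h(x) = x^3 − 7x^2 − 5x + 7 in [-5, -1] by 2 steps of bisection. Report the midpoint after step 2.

x = -3 gives h = -68, negative; keep [-3, -1]
x = -2 gives h = -19, negative; keep [-2, -1]

-2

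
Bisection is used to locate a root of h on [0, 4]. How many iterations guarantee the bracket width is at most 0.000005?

Width after n steps is 4/2^n. Need 2^n ≥ 4/0.000005 = 800000.
2^19 = 524288 < 800000 ≤ 2^20 = 1048576, so n = 20.

20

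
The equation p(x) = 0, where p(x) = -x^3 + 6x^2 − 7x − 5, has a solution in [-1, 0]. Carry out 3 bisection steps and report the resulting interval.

m = -0.5, p(m) = 0.125 (+); new bracket [-0.5, 0]
m = -0.25, p(m) = -2.859375 (−); new bracket [-0.5, -0.25]
m = -0.375, p(m) = -1.478516 (−); new bracket [-0.5, -0.375]

[-0.5, -0.375]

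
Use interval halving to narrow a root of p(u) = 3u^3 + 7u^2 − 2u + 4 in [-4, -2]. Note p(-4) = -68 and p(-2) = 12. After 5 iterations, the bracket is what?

u = -3 gives p = -8, negative; keep [-3, -2]
u = -2.5 gives p = 5.875, positive; keep [-3, -2.5]
u = -2.75 gives p = 0.046875, positive; keep [-3, -2.75]
u = -2.875 gives p = -3.6816, negative; keep [-2.875, -2.75]
u = -2.8125 gives p = -1.7458, negative; keep [-2.8125, -2.75]

[-2.8125, -2.75]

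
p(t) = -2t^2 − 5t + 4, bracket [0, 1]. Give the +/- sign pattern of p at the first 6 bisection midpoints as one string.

midpoint 0.5: p = 1 > 0 → [0.5, 1]
midpoint 0.75: p = -0.875 < 0 → [0.5, 0.75]
midpoint 0.625: p = 0.09375 > 0 → [0.625, 0.75]
midpoint 0.6875: p = -0.3828 < 0 → [0.625, 0.6875]
midpoint 0.65625: p = -0.1426 < 0 → [0.625, 0.65625]
midpoint 0.640625: p = -0.0239 < 0 → [0.625, 0.640625]

+-+---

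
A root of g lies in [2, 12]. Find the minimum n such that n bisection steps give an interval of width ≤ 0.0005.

Width after n steps is 10/2^n. Need 2^n ≥ 10/0.0005 = 20000.
2^14 = 16384 < 20000 ≤ 2^15 = 32768, so n = 15.

15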